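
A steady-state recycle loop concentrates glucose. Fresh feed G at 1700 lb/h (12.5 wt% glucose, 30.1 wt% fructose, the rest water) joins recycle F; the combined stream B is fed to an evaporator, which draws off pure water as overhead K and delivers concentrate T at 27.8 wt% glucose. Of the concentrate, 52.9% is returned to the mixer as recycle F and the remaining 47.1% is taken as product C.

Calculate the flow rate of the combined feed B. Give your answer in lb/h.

2559 lb/h

Overall glucose balance (none leaves overhead): glucose in fresh feed = glucose in product, i.e. 1700×0.125 = (1−0.529)·T·0.278.
T = 212.5/(0.278×0.471) = 1622.9 lb/h.
Recycle F = 0.529×1622.9 = 858.52 lb/h.
Combined feed B = 1700 + 858.52 = 2558.5 lb/h.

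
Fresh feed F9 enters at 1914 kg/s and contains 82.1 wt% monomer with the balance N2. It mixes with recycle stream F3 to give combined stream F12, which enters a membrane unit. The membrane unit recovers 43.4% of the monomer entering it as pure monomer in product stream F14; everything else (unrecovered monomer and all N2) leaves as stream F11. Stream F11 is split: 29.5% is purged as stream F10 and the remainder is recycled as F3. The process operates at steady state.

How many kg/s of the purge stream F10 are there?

779.2 kg/s

N2 enters only via F9 and leaves only via the purge: 1914×0.179 = 0.295×(N2 in F11), and the membrane unit passes all N2, so N2 in F12 = N2 in F11 = 1161.4 kg/s.
monomer in F12: m_A = 1914×0.821 + (1−0.295)·(1−0.434)·m_A, so m_A = 1571.4/0.6010 = 2614.8 kg/s.
F11 = (1−0.434)×2614.8 + 1161.4 = 2641.3 kg/s.
Purge F10 = 0.295×2641.3 = 779.19 kg/s.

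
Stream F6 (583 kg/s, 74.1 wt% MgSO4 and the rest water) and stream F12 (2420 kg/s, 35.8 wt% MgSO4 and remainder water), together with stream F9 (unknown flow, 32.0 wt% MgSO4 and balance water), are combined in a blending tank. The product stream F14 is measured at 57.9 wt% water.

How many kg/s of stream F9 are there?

Let F9 be the unknown flow. Total out = 3003 + F9.
water balance: 1704.6 + 0.680·F9 = 0.579·(3003 + F9)
(0.680 − 0.579)·F9 = 0.579×3003 − 1704.6 = 34.1
F9 = 34.1 / 0.101 = 337.62 kg/s

337.6 kg/s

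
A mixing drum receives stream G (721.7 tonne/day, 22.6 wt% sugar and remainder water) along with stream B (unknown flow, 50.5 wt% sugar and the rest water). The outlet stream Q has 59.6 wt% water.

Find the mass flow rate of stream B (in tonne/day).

1272 tonne/day

Let B be the unknown flow. Total out = 721.7 + B.
water balance: 558.6 + 0.495·B = 0.596·(721.7 + B)
(0.495 − 0.596)·B = 0.596×721.7 − 558.6 = -128.46
B = -128.46 / -0.101 = 1271.9 tonne/day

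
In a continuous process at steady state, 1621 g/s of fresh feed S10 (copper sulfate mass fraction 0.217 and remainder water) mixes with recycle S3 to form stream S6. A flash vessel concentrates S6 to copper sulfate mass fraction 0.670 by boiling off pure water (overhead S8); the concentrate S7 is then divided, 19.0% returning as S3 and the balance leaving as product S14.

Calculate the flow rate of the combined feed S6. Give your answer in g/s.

Overall copper sulfate balance (none leaves overhead): copper sulfate in fresh feed = copper sulfate in product, i.e. 1621×0.217 = (1−0.190)·S7·0.670.
S7 = 351.76/(0.670×0.810) = 648.16 g/s.
Recycle S3 = 0.190×648.16 = 123.15 g/s.
Combined feed S6 = 1621 + 123.15 = 1744.2 g/s.

1744 g/s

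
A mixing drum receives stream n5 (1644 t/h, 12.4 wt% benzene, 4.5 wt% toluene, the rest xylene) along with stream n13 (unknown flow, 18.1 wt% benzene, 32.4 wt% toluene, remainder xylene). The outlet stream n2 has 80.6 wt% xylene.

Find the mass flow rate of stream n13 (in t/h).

Let n13 be the unknown flow. Total out = 1644 + n13.
xylene balance: 1366.2 + 0.495·n13 = 0.806·(1644 + n13)
(0.495 − 0.806)·n13 = 0.806×1644 − 1366.2 = -41.1
n13 = -41.1 / -0.311 = 132.15 t/h

132.2 t/h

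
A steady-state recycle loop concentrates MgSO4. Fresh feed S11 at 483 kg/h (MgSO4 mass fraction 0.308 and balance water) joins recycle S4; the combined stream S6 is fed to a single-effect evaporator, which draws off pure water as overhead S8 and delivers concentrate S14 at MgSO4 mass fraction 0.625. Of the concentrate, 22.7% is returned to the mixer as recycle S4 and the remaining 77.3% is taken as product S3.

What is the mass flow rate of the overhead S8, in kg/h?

245 kg/h

Overall MgSO4 balance (none leaves overhead): MgSO4 in fresh feed = MgSO4 in product, i.e. 483×0.308 = (1−0.227)·S14·0.625.
S14 = 148.76/(0.625×0.773) = 307.92 kg/h.
Recycle S4 = 0.227×307.92 = 69.898 kg/h.
Combined feed S6 = 483 + 69.898 = 552.9 kg/h.
Overhead S8 = S6 − S14 = 552.9 − 307.92 = 244.98 kg/h.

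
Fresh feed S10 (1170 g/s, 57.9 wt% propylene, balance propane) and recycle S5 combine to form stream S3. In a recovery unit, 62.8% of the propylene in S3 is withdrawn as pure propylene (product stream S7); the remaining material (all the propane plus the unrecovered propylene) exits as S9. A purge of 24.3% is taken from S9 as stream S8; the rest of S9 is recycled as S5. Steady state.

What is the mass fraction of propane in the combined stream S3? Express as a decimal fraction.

0.683

propane enters only via S10 and leaves only via the purge: 1170×0.421 = 0.243×(propane in S9), and the recovery unit passes all propane, so propane in S3 = propane in S9 = 2027 g/s.
propylene in S3: m_A = 1170×0.579 + (1−0.243)·(1−0.628)·m_A, so m_A = 677.43/0.7184 = 942.98 g/s.
S3 = 942.98 + 2027 = 2970 g/s.
propane fraction in S3 = 2027/2970 = 0.683.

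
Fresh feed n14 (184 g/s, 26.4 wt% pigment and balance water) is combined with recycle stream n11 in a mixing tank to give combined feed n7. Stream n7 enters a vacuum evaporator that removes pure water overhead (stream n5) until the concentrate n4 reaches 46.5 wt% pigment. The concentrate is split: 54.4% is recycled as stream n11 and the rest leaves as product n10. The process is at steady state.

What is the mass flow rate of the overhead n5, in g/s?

Overall pigment balance (none leaves overhead): pigment in fresh feed = pigment in product, i.e. 184×0.264 = (1−0.544)·n4·0.465.
n4 = 48.576/(0.465×0.456) = 229.09 g/s.
Recycle n11 = 0.544×229.09 = 124.62 g/s.
Combined feed n7 = 184 + 124.62 = 308.62 g/s.
Overhead n5 = n7 − n4 = 308.62 − 229.09 = 79.535 g/s.

79.54 g/s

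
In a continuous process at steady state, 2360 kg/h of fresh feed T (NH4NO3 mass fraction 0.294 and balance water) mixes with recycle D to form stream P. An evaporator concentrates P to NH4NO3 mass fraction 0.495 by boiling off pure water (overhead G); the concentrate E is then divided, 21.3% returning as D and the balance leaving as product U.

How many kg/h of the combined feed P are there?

2739 kg/h

Overall NH4NO3 balance (none leaves overhead): NH4NO3 in fresh feed = NH4NO3 in product, i.e. 2360×0.294 = (1−0.213)·E·0.495.
E = 693.84/(0.495×0.787) = 1781.1 kg/h.
Recycle D = 0.213×1781.1 = 379.37 kg/h.
Combined feed P = 2360 + 379.37 = 2739.4 kg/h.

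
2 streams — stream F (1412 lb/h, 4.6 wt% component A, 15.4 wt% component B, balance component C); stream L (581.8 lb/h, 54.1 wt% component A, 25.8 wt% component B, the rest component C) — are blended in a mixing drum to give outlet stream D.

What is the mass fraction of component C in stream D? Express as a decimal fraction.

0.6252

Total flow out = 1412 + 581.8 = 1993.8 lb/h.
component C in = 1412×0.800 + 581.8×0.201 = 1246.5 lb/h.
component C mass fraction in D = 1246.5/1993.8 = 0.6252.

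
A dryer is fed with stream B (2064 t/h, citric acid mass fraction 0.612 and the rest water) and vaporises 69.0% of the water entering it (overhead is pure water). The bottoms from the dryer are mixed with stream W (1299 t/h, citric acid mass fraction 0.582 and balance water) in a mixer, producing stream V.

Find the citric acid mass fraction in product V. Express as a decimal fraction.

0.718

Vapour removed = 0.690×0.388×2064 = 552.57 t/h; concentrate = 1511.4 t/h.
citric acid reaching the mixer = 1263.2 (from concentrate) + 1299×0.582 = 2019.2 t/h.
Product flow = 1511.4 + 1299 = 2810.4 t/h; citric acid fraction = 0.718.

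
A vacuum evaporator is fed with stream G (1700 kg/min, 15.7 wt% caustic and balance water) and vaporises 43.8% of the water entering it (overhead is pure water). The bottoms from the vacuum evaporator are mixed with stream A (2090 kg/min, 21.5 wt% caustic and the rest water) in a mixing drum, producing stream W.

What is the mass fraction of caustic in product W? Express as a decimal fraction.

Vapour removed = 0.438×0.843×1700 = 627.7 kg/min; concentrate = 1072.3 kg/min.
caustic reaching the mixer = 266.9 (from concentrate) + 2090×0.215 = 716.25 kg/min.
Product flow = 1072.3 + 2090 = 3162.3 kg/min; caustic fraction = 0.226.

0.226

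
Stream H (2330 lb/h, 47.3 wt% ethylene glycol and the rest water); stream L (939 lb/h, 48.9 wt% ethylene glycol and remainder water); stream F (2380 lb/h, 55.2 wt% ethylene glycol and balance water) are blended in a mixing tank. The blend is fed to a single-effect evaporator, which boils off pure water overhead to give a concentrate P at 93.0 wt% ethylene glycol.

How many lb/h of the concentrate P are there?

ethylene glycol entering = 2330×0.473 + 939×0.489 + 2380×0.552 = 2875 lb/h.
All ethylene glycol reports to P, so P = 2875/0.930 = 3091.4 lb/h.

3091 lb/h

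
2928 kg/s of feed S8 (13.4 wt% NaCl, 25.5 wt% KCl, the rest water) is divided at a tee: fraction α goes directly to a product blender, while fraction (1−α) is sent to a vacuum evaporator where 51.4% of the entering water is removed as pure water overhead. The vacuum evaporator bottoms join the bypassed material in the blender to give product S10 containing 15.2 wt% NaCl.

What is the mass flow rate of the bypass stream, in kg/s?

1824 kg/s

All 2928×0.134 = 392.35 kg/s of NaCl reaches S10, so S10 = 392.35/0.152 = 2581.3 kg/s and vapour = 346.74 kg/s.
The evaporator receives (1−α)·2928 of feed at 0.611 water and removes 0.514 of that water:
0.514×0.611×(1−α)×2928 = 346.74
(1−α) = 346.74/919.55 = 0.3771;  α = 0.6229.
Bypass flow = 0.6229×2928 = 1823.9 kg/s.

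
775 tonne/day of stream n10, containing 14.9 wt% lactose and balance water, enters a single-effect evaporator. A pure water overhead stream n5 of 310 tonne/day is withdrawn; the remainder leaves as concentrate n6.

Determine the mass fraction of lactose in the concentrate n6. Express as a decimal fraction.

0.2483

lactose is not removed: 775×0.149 = 115.47 tonne/day of lactose enters n6.
Concentrate = 775 − 310 = 465 tonne/day.
Mass fraction = 115.47/465 = 0.2483.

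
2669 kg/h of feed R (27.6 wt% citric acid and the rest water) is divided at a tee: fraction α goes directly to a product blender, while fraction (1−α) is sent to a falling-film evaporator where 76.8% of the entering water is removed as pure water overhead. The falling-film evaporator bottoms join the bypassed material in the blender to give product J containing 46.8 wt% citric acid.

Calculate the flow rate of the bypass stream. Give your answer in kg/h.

All 2669×0.276 = 736.64 kg/h of citric acid reaches J, so J = 736.64/0.468 = 1574 kg/h and vapour = 1095 kg/h.
The evaporator receives (1−α)·2669 of feed at 0.724 water and removes 0.768 of that water:
0.768×0.724×(1−α)×2669 = 1095
(1−α) = 1095/1484 = 0.7378;  α = 0.2622.
Bypass flow = 0.2622×2669 = 699.73 kg/h.

699.7 kg/h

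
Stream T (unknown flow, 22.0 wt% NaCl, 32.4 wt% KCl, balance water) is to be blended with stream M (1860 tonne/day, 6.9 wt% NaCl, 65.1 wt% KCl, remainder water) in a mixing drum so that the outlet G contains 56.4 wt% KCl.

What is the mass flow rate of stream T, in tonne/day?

Let T be the unknown flow. Total out = 1860 + T.
KCl balance: 1210.9 + 0.324·T = 0.564·(1860 + T)
(0.324 − 0.564)·T = 0.564×1860 − 1210.9 = -161.82
T = -161.82 / -0.240 = 674.25 tonne/day

674.3 tonne/day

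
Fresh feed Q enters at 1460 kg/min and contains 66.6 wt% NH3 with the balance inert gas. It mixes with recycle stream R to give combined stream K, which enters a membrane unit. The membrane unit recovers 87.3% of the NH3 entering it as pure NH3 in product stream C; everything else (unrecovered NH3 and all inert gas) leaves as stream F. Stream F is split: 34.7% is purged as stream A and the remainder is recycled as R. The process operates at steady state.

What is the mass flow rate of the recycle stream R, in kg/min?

inert gas enters only via Q and leaves only via the purge: 1460×0.334 = 0.347×(inert gas in F), and the membrane unit passes all inert gas, so inert gas in K = inert gas in F = 1405.3 kg/min.
NH3 in K: m_A = 1460×0.666 + (1−0.347)·(1−0.873)·m_A, so m_A = 972.36/0.9171 = 1060.3 kg/min.
F = (1−0.873)×1060.3 + 1405.3 = 1540 kg/min.
Recycle R = (1−0.347)×1540 = 1005.6 kg/min.

1006 kg/min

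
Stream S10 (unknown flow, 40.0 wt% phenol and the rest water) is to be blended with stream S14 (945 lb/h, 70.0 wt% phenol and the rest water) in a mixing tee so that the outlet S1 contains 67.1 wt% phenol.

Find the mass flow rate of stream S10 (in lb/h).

Let S10 be the unknown flow. Total out = 945 + S10.
phenol balance: 661.5 + 0.400·S10 = 0.671·(945 + S10)
(0.400 − 0.671)·S10 = 0.671×945 − 661.5 = -27.405
S10 = -27.405 / -0.271 = 101.13 lb/h

101.1 lb/h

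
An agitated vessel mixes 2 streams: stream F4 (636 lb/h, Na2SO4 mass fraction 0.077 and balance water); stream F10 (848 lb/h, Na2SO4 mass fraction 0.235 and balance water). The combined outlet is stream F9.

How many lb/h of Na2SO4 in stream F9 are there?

Na2SO4 out = Na2SO4 in = 636×0.077 + 848×0.235 = 248.25 lb/h.

248.3 lb/h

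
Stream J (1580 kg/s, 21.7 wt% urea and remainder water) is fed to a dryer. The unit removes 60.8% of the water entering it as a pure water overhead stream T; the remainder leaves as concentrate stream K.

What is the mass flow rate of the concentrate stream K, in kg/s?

water entering = 1580×0.783 = 1237.1 kg/s; overhead removed = 0.608×1237.1 = 752.18 kg/s.
Concentrate = 1580 − 752.18 = 827.82 kg/s.

827.8 kg/s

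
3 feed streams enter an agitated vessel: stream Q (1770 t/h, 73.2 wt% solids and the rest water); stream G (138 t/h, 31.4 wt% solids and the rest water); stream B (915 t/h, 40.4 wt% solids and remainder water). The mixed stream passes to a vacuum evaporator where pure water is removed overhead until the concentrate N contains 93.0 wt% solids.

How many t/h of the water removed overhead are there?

solids entering = 1770×0.732 + 138×0.314 + 915×0.404 = 1708.6 t/h.
All solids reports to N, so N = 1708.6/0.930 = 1837.2 t/h.
Total feed = 2823 t/h; overhead = 2823 − 1837.2 = 985.76 t/h.

985.8 t/h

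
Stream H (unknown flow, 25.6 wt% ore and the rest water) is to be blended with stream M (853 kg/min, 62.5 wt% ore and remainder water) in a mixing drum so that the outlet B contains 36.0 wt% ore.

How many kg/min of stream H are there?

2174 kg/min

Let H be the unknown flow. Total out = 853 + H.
ore balance: 533.12 + 0.256·H = 0.360·(853 + H)
(0.256 − 0.360)·H = 0.360×853 − 533.12 = -226.05
H = -226.05 / -0.104 = 2173.5 kg/min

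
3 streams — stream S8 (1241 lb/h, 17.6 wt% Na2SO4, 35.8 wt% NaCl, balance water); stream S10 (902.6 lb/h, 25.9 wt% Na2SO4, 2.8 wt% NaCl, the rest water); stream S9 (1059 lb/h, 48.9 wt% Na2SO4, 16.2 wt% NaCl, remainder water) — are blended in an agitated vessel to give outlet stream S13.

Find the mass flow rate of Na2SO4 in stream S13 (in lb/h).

Na2SO4 out = Na2SO4 in = 1241×0.176 + 902.6×0.259 + 1059×0.489 = 970.04 lb/h.

970 lb/h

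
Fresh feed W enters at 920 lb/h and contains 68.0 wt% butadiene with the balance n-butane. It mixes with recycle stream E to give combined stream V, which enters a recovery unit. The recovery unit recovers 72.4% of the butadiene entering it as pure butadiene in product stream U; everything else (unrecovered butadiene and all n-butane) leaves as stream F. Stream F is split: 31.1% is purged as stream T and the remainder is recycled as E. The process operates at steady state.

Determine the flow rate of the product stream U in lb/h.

559.3 lb/h

butadiene in V: m_A = 920×0.680 + (1−0.311)·(1−0.724)·m_A, so m_A = 625.6/0.8098 = 772.5 lb/h.
Product U = 0.724×772.5 = 559.29 lb/h.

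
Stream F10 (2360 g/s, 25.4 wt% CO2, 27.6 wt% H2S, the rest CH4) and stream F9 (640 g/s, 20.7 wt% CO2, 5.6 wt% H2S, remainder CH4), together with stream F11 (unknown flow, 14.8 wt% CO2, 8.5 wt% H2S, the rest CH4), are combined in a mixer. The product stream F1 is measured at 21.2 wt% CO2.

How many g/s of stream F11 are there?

1499 g/s

Let F11 be the unknown flow. Total out = 3000 + F11.
CO2 balance: 731.92 + 0.148·F11 = 0.212·(3000 + F11)
(0.148 − 0.212)·F11 = 0.212×3000 − 731.92 = -95.92
F11 = -95.92 / -0.064 = 1498.8 g/s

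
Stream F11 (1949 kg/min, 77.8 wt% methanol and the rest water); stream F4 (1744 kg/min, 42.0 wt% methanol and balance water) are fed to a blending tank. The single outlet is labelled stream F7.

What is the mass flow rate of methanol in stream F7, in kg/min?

2249 kg/min

methanol out = methanol in = 1949×0.778 + 1744×0.420 = 2248.8 kg/min.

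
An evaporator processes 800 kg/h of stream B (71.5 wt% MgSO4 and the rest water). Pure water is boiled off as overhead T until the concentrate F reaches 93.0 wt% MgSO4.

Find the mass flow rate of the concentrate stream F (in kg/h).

MgSO4 is conserved: 800×0.715 = 572 kg/h all reports to the concentrate.
Concentrate = 572/(target fraction) = 615.05 kg/h.

615.1 kg/h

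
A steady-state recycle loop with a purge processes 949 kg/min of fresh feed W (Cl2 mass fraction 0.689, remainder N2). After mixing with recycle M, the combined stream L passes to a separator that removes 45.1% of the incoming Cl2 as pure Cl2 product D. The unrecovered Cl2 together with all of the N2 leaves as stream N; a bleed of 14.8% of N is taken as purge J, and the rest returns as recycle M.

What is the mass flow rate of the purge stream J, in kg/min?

N2 enters only via W and leaves only via the purge: 949×0.311 = 0.148×(N2 in N), and the separator passes all N2, so N2 in L = N2 in N = 1994.2 kg/min.
Cl2 in L: m_A = 949×0.689 + (1−0.148)·(1−0.451)·m_A, so m_A = 653.86/0.5323 = 1228.5 kg/min.
N = (1−0.451)×1228.5 + 1994.2 = 2668.6 kg/min.
Purge J = 0.148×2668.6 = 394.96 kg/min.

395 kg/min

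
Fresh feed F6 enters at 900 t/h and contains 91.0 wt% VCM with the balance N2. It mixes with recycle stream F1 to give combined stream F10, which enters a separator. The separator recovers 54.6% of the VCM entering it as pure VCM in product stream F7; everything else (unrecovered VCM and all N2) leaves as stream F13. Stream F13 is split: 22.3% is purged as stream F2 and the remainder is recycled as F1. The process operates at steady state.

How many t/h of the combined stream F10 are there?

1629 t/h

N2 enters only via F6 and leaves only via the purge: 900×0.090 = 0.223×(N2 in F13), and the separator passes all N2, so N2 in F10 = N2 in F13 = 363.23 t/h.
VCM in F10: m_A = 900×0.910 + (1−0.223)·(1−0.546)·m_A, so m_A = 819/0.6472 = 1265.4 t/h.
F10 = 1265.4 + 363.23 = 1628.6 t/h.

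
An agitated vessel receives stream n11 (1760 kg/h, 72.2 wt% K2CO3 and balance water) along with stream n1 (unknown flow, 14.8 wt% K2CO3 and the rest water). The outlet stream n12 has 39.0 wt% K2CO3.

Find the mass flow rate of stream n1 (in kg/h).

Let n1 be the unknown flow. Total out = 1760 + n1.
K2CO3 balance: 1270.7 + 0.148·n1 = 0.390·(1760 + n1)
(0.148 − 0.390)·n1 = 0.390×1760 − 1270.7 = -584.32
n1 = -584.32 / -0.242 = 2414.5 kg/h

2415 kg/h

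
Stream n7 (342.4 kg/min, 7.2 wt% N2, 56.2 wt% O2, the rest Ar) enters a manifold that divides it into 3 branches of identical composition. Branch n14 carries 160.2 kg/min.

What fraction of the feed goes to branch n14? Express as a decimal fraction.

0.468

Fraction to n14 = 160.2/342.4 = 0.4679.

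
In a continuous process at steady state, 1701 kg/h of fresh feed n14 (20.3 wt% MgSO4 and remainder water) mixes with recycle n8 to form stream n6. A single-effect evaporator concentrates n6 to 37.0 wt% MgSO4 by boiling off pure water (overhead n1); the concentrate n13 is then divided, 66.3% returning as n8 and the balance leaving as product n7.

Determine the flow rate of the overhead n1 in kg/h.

Overall MgSO4 balance (none leaves overhead): MgSO4 in fresh feed = MgSO4 in product, i.e. 1701×0.203 = (1−0.663)·n13·0.370.
n13 = 345.3/(0.370×0.337) = 2769.3 kg/h.
Recycle n8 = 0.663×2769.3 = 1836 kg/h.
Combined feed n6 = 1701 + 1836 = 3537 kg/h.
Overhead n1 = n6 − n13 = 3537 − 2769.3 = 767.75 kg/h.

767.7 kg/h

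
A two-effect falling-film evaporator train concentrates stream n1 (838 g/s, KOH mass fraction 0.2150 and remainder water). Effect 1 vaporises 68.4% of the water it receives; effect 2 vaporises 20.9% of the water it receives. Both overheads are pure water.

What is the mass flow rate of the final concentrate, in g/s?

water in feed = 838×0.785 = 657.83 g/s.
After stage 1: water left = (1−0.684)×657.83 = 207.87; stream total = 388.04 g/s.
After stage 2: water left = (1−0.209)×207.87 = 164.43; final concentrate = 344.6 g/s.

344.6 g/s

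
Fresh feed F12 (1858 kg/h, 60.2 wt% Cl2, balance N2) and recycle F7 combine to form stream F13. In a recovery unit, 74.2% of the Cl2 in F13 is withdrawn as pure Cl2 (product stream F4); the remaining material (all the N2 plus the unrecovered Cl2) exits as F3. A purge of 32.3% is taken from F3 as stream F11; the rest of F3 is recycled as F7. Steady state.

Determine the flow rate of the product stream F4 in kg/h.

Cl2 in F13: m_A = 1858×0.602 + (1−0.323)·(1−0.742)·m_A, so m_A = 1118.5/0.8253 = 1355.2 kg/h.
Product F4 = 0.742×1355.2 = 1005.6 kg/h.

1006 kg/h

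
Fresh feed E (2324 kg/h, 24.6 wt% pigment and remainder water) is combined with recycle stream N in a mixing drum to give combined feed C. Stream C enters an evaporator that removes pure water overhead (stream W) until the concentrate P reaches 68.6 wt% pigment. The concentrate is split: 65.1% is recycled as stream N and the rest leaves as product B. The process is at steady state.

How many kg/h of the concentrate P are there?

Overall pigment balance (none leaves overhead): pigment in fresh feed = pigment in product, i.e. 2324×0.246 = (1−0.651)·P·0.686.
P = 571.7/(0.686×0.349) = 2387.9 kg/h.

2388 kg/h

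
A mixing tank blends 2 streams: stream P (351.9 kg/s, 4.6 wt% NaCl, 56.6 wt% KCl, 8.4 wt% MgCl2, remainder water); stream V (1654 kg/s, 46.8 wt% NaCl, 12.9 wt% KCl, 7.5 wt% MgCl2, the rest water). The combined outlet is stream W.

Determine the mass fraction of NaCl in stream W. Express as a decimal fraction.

0.394

Total flow out = 351.9 + 1654 = 2005.9 kg/s.
NaCl in = 351.9×0.046 + 1654×0.468 = 790.26 kg/s.
NaCl mass fraction in W = 790.26/2005.9 = 0.394.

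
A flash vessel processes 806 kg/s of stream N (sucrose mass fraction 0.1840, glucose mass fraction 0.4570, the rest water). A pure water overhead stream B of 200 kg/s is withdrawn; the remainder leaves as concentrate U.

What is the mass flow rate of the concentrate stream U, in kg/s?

Concentrate = 806 − 200 = 606 kg/s.

606 kg/s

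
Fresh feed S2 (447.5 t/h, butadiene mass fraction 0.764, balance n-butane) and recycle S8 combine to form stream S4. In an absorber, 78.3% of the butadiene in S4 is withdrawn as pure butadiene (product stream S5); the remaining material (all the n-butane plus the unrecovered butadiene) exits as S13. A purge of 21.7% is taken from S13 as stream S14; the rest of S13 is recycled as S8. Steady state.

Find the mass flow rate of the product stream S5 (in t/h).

322.5 t/h

butadiene in S4: m_A = 447.5×0.764 + (1−0.217)·(1−0.783)·m_A, so m_A = 341.89/0.8301 = 411.87 t/h.
Product S5 = 0.783×411.87 = 322.5 t/h.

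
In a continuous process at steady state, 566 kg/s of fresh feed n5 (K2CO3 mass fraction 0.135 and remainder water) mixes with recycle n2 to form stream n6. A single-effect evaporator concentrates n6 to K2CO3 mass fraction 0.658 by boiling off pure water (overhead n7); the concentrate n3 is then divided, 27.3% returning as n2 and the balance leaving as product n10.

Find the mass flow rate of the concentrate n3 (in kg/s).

Overall K2CO3 balance (none leaves overhead): K2CO3 in fresh feed = K2CO3 in product, i.e. 566×0.135 = (1−0.273)·n3·0.658.
n3 = 76.41/(0.658×0.727) = 159.73 kg/s.

159.7 kg/s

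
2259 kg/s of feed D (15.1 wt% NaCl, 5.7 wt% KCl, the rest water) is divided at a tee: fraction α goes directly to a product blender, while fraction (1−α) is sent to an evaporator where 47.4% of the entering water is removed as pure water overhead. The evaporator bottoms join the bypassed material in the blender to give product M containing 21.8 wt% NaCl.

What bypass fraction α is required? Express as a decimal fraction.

0.181

All 2259×0.151 = 341.11 kg/s of NaCl reaches M, so M = 341.11/0.218 = 1564.7 kg/s and vapour = 694.28 kg/s.
The evaporator receives (1−α)·2259 of feed at 0.792 water and removes 0.474 of that water:
0.474×0.792×(1−α)×2259 = 694.28
(1−α) = 694.28/848.05 = 0.8187;  α = 0.1813.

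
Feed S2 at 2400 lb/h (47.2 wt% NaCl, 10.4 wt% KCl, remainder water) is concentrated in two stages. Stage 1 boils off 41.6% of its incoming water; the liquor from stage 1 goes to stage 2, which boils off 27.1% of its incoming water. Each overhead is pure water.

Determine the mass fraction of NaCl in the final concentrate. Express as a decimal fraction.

0.6239

water in feed = 2400×0.424 = 1017.6 lb/h.
After stage 1: water left = (1−0.416)×1017.6 = 594.28; stream total = 1976.7 lb/h.
After stage 2: water left = (1−0.271)×594.28 = 433.23; final concentrate = 1815.6 lb/h.
NaCl fraction = 1132.8/1815.6 = 0.6239.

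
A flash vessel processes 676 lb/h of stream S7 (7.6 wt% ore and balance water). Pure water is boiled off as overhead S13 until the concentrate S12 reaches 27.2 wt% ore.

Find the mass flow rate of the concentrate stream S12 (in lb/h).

188.9 lb/h

ore is conserved: 676×0.076 = 51.376 lb/h all reports to the concentrate.
Concentrate = 51.376/(target fraction) = 188.88 lb/h.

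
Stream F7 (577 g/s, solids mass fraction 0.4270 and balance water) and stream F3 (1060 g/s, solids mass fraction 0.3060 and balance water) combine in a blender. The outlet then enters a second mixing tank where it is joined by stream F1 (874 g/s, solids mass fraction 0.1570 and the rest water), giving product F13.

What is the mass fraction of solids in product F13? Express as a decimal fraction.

Overall, product flow = 2511 g/s.
solids in = 577×0.427 + 1060×0.306 + 874×0.157 = 707.96 g/s.
solids fraction in F13 = 0.2819.

0.2819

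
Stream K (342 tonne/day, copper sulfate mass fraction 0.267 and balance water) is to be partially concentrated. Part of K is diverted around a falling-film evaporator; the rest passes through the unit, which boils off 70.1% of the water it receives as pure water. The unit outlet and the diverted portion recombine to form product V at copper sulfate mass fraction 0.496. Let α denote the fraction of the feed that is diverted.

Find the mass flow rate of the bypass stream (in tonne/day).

34.7 tonne/day

All 342×0.267 = 91.314 tonne/day of copper sulfate reaches V, so V = 91.314/0.496 = 184.1 tonne/day and vapour = 157.9 tonne/day.
The evaporator receives (1−α)·342 of feed at 0.733 water and removes 0.701 of that water:
0.701×0.733×(1−α)×342 = 157.9
(1−α) = 157.9/175.73 = 0.8985;  α = 0.1015.
Bypass flow = 0.1015×342 = 34.703 tonne/day.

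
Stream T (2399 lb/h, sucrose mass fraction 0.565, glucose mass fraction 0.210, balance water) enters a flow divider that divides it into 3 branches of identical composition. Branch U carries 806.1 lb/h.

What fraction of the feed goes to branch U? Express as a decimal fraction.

0.336

Fraction to U = 806.1/2399 = 0.3360.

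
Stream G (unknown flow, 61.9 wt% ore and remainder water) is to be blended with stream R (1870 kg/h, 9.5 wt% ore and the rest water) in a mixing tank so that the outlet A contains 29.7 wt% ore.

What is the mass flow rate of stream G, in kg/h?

1173 kg/h

Let G be the unknown flow. Total out = 1870 + G.
ore balance: 177.65 + 0.619·G = 0.297·(1870 + G)
(0.619 − 0.297)·G = 0.297×1870 − 177.65 = 377.74
G = 377.74 / 0.322 = 1173.1 kg/h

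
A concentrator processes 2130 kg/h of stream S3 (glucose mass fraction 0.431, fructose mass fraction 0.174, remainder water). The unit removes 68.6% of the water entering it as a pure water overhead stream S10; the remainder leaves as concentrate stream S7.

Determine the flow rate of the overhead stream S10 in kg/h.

577.2 kg/h

water entering = 2130×0.395 = 841.35 kg/h; overhead removed = 0.686×841.35 = 577.17 kg/h.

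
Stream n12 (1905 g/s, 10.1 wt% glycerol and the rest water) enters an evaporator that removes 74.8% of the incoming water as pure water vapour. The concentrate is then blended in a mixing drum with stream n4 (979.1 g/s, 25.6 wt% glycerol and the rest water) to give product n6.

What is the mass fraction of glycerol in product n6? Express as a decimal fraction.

Vapour removed = 0.748×0.899×1905 = 1281 g/s; concentrate = 623.98 g/s.
glycerol reaching the mixer = 192.41 (from concentrate) + 979.1×0.256 = 443.05 g/s.
Product flow = 623.98 + 979.1 = 1603.1 g/s; glycerol fraction = 0.276.

0.276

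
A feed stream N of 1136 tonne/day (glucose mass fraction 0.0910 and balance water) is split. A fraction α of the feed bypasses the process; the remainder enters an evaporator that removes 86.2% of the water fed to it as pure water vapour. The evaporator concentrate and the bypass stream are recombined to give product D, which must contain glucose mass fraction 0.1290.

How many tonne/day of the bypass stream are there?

All 1136×0.091 = 103.38 tonne/day of glucose reaches D, so D = 103.38/0.129 = 801.36 tonne/day and vapour = 334.64 tonne/day.
The evaporator receives (1−α)·1136 of feed at 0.909 water and removes 0.862 of that water:
0.862×0.909×(1−α)×1136 = 334.64
(1−α) = 334.64/890.12 = 0.3759;  α = 0.6241.
Bypass flow = 0.6241×1136 = 708.93 tonne/day.

708.9 tonne/day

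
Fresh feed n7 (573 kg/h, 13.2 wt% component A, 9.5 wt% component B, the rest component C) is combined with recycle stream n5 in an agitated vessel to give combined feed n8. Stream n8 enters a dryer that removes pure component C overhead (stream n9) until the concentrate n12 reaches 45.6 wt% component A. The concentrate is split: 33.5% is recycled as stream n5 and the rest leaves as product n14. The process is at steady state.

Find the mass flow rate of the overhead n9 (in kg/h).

Overall component A balance (none leaves overhead): component A in fresh feed = component A in product, i.e. 573×0.132 = (1−0.335)·n12·0.456.
n12 = 75.636/(0.456×0.665) = 249.43 kg/h.
Recycle n5 = 0.335×249.43 = 83.558 kg/h.
Combined feed n8 = 573 + 83.558 = 656.56 kg/h.
Overhead n9 = n8 − n12 = 656.56 − 249.43 = 407.13 kg/h.

407.1 kg/h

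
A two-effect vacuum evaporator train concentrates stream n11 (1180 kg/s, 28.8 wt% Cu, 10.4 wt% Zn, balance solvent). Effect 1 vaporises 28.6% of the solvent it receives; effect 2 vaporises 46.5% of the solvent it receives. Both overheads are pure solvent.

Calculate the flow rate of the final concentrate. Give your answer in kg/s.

736.6 kg/s

solvent in feed = 1180×0.608 = 717.44 kg/s.
After stage 1: solvent left = (1−0.286)×717.44 = 512.25; stream total = 974.81 kg/s.
After stage 2: solvent left = (1−0.465)×512.25 = 274.05; final concentrate = 736.61 kg/s.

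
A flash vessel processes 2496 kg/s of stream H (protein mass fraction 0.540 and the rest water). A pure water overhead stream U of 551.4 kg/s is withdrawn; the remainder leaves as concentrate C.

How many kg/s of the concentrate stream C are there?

Concentrate = 2496 − 551.4 = 1944.6 kg/s.

1945 kg/s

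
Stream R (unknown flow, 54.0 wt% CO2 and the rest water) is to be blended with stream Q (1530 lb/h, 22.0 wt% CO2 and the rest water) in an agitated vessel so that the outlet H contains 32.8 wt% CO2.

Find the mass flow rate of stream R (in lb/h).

Let R be the unknown flow. Total out = 1530 + R.
CO2 balance: 336.6 + 0.540·R = 0.328·(1530 + R)
(0.540 − 0.328)·R = 0.328×1530 − 336.6 = 165.24
R = 165.24 / 0.212 = 779.43 lb/h

779.4 lb/h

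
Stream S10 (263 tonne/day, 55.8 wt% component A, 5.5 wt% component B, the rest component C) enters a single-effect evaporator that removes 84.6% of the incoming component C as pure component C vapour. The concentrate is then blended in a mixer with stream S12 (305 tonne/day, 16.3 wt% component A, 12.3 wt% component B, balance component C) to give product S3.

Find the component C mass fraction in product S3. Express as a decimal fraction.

0.484

Vapour removed = 0.846×0.387×263 = 86.107 tonne/day; concentrate = 176.89 tonne/day.
component C reaching the mixer = 15.674 (from concentrate) + 305×0.714 = 233.44 tonne/day.
Product flow = 176.89 + 305 = 481.89 tonne/day; component C fraction = 0.484.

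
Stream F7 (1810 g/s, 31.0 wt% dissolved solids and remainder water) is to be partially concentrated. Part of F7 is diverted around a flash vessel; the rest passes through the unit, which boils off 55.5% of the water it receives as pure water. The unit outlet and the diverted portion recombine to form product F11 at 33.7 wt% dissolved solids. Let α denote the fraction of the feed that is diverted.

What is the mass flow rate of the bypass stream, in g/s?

1431 g/s

All 1810×0.310 = 561.1 g/s of dissolved solids reaches F11, so F11 = 561.1/0.337 = 1665 g/s and vapour = 145.01 g/s.
The evaporator receives (1−α)·1810 of feed at 0.690 water and removes 0.555 of that water:
0.555×0.690×(1−α)×1810 = 145.01
(1−α) = 145.01/693.14 = 0.2092;  α = 0.7908.
Bypass flow = 0.7908×1810 = 1431.3 g/s.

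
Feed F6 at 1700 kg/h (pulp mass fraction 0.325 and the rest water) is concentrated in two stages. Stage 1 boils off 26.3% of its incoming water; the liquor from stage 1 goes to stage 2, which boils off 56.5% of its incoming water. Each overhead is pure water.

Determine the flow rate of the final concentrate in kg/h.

920.4 kg/h

water in feed = 1700×0.675 = 1147.5 kg/h.
After stage 1: water left = (1−0.263)×1147.5 = 845.71; stream total = 1398.2 kg/h.
After stage 2: water left = (1−0.565)×845.71 = 367.88; final concentrate = 920.38 kg/h.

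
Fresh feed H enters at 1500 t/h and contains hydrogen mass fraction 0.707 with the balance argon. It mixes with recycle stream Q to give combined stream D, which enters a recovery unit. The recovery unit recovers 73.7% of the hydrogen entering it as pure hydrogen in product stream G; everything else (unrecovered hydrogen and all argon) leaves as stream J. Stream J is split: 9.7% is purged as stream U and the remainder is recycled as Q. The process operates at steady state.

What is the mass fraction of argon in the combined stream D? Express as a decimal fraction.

argon enters only via H and leaves only via the purge: 1500×0.293 = 0.097×(argon in J), and the recovery unit passes all argon, so argon in D = argon in J = 4530.9 t/h.
hydrogen in D: m_A = 1500×0.707 + (1−0.097)·(1−0.737)·m_A, so m_A = 1060.5/0.7625 = 1390.8 t/h.
D = 1390.8 + 4530.9 = 5921.7 t/h.
argon fraction in D = 4530.9/5921.7 = 0.765.

0.765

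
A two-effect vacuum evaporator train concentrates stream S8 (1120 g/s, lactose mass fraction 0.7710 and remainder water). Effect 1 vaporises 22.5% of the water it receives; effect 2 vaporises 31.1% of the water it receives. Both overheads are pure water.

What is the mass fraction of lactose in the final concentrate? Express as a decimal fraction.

water in feed = 1120×0.229 = 256.48 g/s.
After stage 1: water left = (1−0.225)×256.48 = 198.77; stream total = 1062.3 g/s.
After stage 2: water left = (1−0.311)×198.77 = 136.95; final concentrate = 1000.5 g/s.
lactose fraction = 863.52/1000.5 = 0.8631.

0.8631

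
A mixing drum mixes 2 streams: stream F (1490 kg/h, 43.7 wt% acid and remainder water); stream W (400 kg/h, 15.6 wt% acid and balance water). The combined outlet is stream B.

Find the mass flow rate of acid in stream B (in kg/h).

acid out = acid in = 1490×0.437 + 400×0.156 = 713.53 kg/h.

713.5 kg/h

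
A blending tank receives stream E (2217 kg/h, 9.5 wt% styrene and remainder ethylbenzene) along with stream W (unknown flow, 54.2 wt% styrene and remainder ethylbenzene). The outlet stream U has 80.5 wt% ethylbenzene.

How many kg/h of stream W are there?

638.9 kg/h

Let W be the unknown flow. Total out = 2217 + W.
ethylbenzene balance: 2006.4 + 0.458·W = 0.805·(2217 + W)
(0.458 − 0.805)·W = 0.805×2217 − 2006.4 = -221.7
W = -221.7 / -0.347 = 638.9 kg/h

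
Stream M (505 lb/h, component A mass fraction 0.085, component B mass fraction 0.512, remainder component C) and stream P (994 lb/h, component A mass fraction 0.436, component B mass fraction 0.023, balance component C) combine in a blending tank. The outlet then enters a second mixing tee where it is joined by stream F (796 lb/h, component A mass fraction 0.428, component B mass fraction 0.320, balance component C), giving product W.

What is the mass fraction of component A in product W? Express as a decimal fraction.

Overall, product flow = 2295 lb/h.
component A in = 505×0.085 + 994×0.436 + 796×0.428 = 817 lb/h.
component A fraction in W = 0.356.

0.356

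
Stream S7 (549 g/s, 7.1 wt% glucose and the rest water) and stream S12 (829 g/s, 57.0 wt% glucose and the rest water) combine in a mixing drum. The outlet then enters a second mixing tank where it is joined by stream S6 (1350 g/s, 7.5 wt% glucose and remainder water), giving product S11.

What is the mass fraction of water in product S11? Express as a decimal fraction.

0.7754

Overall, product flow = 2728 g/s.
water in = 549×0.929 + 829×0.430 + 1350×0.925 = 2115.2 g/s.
water fraction in S11 = 0.7754.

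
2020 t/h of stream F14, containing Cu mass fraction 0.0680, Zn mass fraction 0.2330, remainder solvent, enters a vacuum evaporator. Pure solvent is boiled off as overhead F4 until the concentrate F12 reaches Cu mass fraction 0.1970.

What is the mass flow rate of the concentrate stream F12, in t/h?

Cu is conserved: 2020×0.068 = 137.36 t/h all reports to the concentrate.
Concentrate = 137.36/(target fraction) = 697.26 t/h.

697.3 t/h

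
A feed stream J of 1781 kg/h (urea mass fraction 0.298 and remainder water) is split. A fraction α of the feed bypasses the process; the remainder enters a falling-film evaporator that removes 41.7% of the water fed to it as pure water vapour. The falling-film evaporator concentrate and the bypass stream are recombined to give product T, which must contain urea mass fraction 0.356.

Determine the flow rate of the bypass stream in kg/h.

789.8 kg/h

All 1781×0.298 = 530.74 kg/h of urea reaches T, so T = 530.74/0.356 = 1490.8 kg/h and vapour = 290.16 kg/h.
The evaporator receives (1−α)·1781 of feed at 0.702 water and removes 0.417 of that water:
0.417×0.702×(1−α)×1781 = 290.16
(1−α) = 290.16/521.36 = 0.5566;  α = 0.4434.
Bypass flow = 0.4434×1781 = 789.78 kg/h.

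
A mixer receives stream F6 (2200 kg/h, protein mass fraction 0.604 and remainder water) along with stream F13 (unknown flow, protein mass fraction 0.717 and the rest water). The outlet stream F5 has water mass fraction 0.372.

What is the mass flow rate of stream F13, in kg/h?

593.3 kg/h

Let F13 be the unknown flow. Total out = 2200 + F13.
water balance: 871.2 + 0.283·F13 = 0.372·(2200 + F13)
(0.283 − 0.372)·F13 = 0.372×2200 − 871.2 = -52.8
F13 = -52.8 / -0.089 = 593.26 kg/h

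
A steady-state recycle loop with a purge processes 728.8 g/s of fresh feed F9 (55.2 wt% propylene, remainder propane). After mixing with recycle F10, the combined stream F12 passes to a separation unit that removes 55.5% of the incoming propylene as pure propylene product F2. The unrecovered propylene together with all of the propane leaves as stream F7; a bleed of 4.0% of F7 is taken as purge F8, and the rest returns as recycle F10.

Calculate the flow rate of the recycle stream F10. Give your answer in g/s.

propane enters only via F9 and leaves only via the purge: 728.8×0.448 = 0.040×(propane in F7), and the separation unit passes all propane, so propane in F12 = propane in F7 = 8162.6 g/s.
propylene in F12: m_A = 728.8×0.552 + (1−0.040)·(1−0.555)·m_A, so m_A = 402.3/0.5728 = 702.34 g/s.
F7 = (1−0.555)×702.34 + 8162.6 = 8475.1 g/s.
Recycle F10 = (1−0.040)×8475.1 = 8136.1 g/s.

8136 g/s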